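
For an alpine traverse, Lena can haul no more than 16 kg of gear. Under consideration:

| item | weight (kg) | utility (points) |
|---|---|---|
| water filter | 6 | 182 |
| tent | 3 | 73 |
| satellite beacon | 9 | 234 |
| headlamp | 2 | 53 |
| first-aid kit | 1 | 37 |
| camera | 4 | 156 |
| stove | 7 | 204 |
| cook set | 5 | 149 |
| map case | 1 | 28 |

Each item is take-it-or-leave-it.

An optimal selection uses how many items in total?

4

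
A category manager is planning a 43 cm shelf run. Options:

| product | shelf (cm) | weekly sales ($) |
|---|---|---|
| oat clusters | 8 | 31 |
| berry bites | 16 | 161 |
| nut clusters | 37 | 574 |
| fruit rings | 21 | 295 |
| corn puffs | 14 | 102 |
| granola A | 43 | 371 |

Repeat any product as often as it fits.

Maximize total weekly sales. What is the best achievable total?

590

Density check — nut clusters 15.51, fruit rings 14.05, berry bites 10.06, granola A 8.63 are the best per cm.
Filling by ratio: nut clusters for 574, with 6 cm left unused.
The 37 cm tied up in nut clusters is better spent on 2×fruit rings — total rises to 590 (42 cm).
Nothing else within 43 cm beats 590.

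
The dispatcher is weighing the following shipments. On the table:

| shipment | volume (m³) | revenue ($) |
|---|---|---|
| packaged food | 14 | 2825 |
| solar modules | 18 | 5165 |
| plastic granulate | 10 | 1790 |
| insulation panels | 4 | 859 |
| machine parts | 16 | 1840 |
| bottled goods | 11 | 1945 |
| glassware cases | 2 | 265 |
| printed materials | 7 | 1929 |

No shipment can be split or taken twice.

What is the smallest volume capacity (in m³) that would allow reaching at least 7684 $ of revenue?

Need the lightest bundle worth ≥ 7684.
solar modules + insulation panels + printed materials reaches 7953 using 29 m³.
Below 29 m³ the best achievable stays under 7684.

29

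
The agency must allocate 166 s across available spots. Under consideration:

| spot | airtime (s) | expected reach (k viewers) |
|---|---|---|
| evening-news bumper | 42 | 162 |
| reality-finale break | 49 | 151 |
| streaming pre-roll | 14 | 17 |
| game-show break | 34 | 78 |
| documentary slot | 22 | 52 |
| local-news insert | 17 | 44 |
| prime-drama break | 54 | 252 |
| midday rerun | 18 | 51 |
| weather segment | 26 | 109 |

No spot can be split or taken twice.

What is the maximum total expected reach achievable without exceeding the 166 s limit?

626

A density-first pass picks evening-news bumper + local-news insert + prime-drama break + midday rerun + weather segment — 618 at 157 s.
Dropping local-news insert frees 17 s; slotting in documentary slot (22 s) lifts the total to 626 at 162 s.
The spare 4 s is too small for any remaining spot, and no exchange beats 626.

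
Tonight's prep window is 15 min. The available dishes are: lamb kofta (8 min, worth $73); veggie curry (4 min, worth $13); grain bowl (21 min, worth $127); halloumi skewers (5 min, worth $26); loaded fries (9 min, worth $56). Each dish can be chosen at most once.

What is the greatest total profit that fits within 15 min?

By profit per min: lamb kofta 9.12, loaded fries 6.22, grain bowl 6.05, halloumi skewers 5.20 lead.
The ratio ordering already packs tightly: lamb kofta + halloumi skewers, 13 min, 99.

99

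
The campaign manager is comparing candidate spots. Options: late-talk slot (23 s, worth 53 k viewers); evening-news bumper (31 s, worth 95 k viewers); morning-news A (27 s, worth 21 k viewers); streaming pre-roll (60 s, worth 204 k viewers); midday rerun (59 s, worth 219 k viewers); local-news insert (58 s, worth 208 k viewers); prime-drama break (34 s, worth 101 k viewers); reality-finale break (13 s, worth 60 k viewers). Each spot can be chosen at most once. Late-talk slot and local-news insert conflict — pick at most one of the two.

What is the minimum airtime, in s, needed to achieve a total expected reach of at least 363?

Need the lightest bundle worth ≥ 363.
Taking evening-news bumper + local-news insert + reality-finale break gives 363 (≥ 363) for 102 s.
Any bundle with less than 102 s falls short of 363.

102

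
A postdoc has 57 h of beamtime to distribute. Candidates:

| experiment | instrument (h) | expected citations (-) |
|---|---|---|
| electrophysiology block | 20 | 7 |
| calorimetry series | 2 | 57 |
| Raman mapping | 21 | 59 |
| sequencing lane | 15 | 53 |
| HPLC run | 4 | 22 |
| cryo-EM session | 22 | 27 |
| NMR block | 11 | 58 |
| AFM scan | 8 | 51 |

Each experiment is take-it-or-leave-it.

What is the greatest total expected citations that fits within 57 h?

Density check — calorimetry series 28.50, AFM scan 6.38, HPLC run 5.50, NMR block 5.27 are the best per h.
The ratio heuristic lands on calorimetry series + sequencing lane + HPLC run + NMR block + AFM scan (241) but leaves 17 h idle.
The 4 h tied up in HPLC run is better spent on Raman mapping — total rises to 278 (57 h).

278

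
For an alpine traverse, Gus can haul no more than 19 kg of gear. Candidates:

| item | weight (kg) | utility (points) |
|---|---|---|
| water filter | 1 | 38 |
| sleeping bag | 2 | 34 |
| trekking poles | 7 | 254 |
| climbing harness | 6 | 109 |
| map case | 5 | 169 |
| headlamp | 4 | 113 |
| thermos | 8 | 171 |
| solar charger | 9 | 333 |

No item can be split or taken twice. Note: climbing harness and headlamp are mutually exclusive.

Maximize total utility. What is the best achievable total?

659

By utility per kg: water filter 38.00, solar charger 37.00, trekking poles 36.29 lead.
Taking water filter + sleeping bag + trekking poles + solar charger: 19 kg used, 659 in utility.
The closest alternative, water filter + map case + headlamp + solar charger, reaches only 653.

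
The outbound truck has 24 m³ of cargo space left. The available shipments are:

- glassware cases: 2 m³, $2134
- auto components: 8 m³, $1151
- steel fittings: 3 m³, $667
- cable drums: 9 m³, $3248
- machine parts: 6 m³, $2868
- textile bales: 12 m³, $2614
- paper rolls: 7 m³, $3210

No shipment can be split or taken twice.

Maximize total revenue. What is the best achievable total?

Glassware cases + cable drums + machine parts + paper rolls uses 24 of the 24 m³ and totals 11460.
Nothing else within 24 m³ beats 11460.

11460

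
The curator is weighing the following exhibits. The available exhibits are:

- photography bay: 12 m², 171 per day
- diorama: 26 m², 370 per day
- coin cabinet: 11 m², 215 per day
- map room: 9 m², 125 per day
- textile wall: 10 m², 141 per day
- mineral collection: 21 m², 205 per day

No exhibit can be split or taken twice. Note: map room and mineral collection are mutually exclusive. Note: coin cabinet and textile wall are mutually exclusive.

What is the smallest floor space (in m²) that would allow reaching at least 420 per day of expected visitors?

31

Need the lightest bundle worth ≥ 420.
Taking photography bay + map room + textile wall gives 437 (≥ 420) for 31 m².
Below 31 m² the best achievable stays under 420.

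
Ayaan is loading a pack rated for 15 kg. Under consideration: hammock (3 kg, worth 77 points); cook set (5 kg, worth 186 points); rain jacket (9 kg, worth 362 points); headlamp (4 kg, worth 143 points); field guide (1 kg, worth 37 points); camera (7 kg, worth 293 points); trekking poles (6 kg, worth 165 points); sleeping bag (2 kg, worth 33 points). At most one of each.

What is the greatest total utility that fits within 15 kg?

Ranking by ratio (utility/kg): camera 41.86, rain jacket 40.22, cook set 37.20, field guide 37.00.
Greedy by ratio would take cook set + field guide + camera + sleeping bag: 15 kg used, total 549.
Dropping camera and sleeping bag frees 9 kg; slotting in rain jacket (9 kg) lifts the total to 585 at 15 kg.
Runner-up hammock + cook set + camera tops out at 556.

585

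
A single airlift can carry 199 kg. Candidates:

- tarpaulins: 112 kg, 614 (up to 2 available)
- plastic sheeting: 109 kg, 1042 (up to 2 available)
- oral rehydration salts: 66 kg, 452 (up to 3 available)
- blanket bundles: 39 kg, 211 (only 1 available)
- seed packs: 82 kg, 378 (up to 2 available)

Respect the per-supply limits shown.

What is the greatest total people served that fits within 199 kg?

Plastic sheeting + oral rehydration salts uses 175 of the 199 kg and totals 1494.
No other feasible combination exceeds 1494.

1494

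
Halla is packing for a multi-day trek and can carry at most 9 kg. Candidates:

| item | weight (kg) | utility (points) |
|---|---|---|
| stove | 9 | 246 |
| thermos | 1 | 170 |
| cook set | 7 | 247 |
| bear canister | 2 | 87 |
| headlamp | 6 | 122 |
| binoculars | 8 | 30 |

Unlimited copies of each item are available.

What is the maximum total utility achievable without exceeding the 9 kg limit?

1530

Taking 9×thermos: 9 kg used, 1530 in utility.
That's the maximum — no swap from here does better than 1530.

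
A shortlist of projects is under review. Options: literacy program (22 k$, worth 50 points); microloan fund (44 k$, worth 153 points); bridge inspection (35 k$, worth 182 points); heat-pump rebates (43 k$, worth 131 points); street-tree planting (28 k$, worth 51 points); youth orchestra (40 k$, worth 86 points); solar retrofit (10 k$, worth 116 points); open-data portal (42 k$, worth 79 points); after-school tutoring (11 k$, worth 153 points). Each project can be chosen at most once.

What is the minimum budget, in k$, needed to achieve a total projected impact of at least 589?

100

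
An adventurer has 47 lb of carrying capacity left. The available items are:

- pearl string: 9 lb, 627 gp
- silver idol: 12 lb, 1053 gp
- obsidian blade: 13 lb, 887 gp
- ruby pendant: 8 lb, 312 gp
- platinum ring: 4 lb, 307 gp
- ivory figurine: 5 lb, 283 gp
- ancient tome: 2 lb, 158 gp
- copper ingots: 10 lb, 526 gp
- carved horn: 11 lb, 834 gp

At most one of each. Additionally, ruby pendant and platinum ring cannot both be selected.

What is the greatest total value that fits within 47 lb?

3559

Taking the top-ratio items first gives pearl string + silver idol + platinum ring + ivory figurine + ancient tome + carved horn for 3262 (43 lb).
Dropping platinum ring and ivory figurine frees 9 lb; slotting in obsidian blade (13 lb) lifts the total to 3559 at 47 lb.
Nothing else feasible within 47 lb beats 3559.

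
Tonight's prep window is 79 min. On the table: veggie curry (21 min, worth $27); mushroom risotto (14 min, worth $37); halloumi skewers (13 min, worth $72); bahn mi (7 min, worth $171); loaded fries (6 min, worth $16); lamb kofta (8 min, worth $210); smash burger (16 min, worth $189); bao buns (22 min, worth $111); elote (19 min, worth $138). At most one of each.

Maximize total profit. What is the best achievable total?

835

Greedy by ratio would take halloumi skewers + bahn mi + loaded fries + lamb kofta + smash burger + elote: 69 min used, total 796.
Dropping halloumi skewers frees 13 min; slotting in bao buns (22 min) lifts the total to 835 at 78 min.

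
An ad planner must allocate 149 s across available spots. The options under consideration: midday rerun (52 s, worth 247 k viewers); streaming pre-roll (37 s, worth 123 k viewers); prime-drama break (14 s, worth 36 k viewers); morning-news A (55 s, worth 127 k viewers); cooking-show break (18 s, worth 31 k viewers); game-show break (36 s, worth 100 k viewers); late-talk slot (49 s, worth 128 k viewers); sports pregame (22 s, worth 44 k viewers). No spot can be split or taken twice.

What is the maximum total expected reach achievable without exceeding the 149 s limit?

By expected reach per s: midday rerun 4.75, streaming pre-roll 3.32, game-show break 2.78, late-talk slot 2.61 lead.
Greedy by ratio would take midday rerun + streaming pre-roll + prime-drama break + game-show break: 139 s used, total 506.
Dropping prime-drama break frees 14 s; slotting in sports pregame (22 s) lifts the total to 514 at 147 s.
The closest alternative, midday rerun + streaming pre-roll + prime-drama break + game-show break, reaches only 506.

514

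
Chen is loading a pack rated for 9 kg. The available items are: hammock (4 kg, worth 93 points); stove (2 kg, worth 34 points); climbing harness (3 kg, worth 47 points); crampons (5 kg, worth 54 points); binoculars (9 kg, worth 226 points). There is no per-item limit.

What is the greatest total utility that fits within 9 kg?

226

Ranking by ratio (utility/kg): binoculars 25.11, hammock 23.25, stove 17.00.
Best packing: binoculars — 9 kg, 226 total.
Every other selection either busts 9 kg or fails to beat 226.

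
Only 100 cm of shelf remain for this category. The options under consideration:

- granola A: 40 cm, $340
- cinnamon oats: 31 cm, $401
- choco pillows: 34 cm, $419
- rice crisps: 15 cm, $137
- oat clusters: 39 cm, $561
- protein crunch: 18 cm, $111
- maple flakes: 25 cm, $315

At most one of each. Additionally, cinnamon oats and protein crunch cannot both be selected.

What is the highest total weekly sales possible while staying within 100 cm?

1295

Filling by ratio: cinnamon oats + oat clusters + maple flakes for 1277, with 5 cm left unused.
Dropping cinnamon oats frees 31 cm; slotting in choco pillows (34 cm) lifts the total to 1295 at 98 cm.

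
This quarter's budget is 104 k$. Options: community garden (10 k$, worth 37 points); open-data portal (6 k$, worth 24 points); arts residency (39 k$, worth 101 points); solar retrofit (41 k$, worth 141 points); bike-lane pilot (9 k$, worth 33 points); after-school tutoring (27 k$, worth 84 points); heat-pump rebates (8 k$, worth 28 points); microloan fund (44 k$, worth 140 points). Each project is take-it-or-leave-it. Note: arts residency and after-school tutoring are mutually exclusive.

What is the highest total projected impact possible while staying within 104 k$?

Filling by ratio: community garden + open-data portal + solar retrofit + bike-lane pilot + after-school tutoring + heat-pump rebates for 347, with 3 k$ left unused.
Replace open-data portal and after-school tutoring and heat-pump rebates with microloan fund: the trade gains 4 net, giving 351 at 104 k$.
The closest alternative, community garden + open-data portal + solar retrofit + bike-lane pilot + after-school tutoring + heat-pump rebates, reaches only 347.

351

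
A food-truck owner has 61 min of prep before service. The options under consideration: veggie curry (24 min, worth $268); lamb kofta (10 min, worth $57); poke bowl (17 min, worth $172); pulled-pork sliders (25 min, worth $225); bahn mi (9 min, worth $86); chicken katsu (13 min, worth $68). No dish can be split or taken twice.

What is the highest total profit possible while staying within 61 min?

583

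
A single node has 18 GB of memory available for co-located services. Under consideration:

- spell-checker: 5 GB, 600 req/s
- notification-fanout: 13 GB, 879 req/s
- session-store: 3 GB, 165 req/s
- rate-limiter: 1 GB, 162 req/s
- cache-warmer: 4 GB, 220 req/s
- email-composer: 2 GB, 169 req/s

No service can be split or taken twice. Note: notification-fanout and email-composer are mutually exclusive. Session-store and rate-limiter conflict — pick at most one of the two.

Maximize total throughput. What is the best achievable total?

Taking spell-checker + notification-fanout: 18 GB used, 1479 in throughput.
Next best is notification-fanout + rate-limiter + cache-warmer at 1261 (18 GB) — short by 218.

1479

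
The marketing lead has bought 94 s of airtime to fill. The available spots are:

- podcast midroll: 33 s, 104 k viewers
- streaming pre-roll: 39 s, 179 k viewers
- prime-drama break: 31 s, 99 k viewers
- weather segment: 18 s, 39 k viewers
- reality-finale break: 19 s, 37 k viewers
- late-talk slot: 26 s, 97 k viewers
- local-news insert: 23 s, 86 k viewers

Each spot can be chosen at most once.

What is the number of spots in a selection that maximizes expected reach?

3

Optimal total is 364.
streaming pre-roll + prime-drama break + local-news insert hits 364 at 93 s.
Every optimal selection uses 3 spots.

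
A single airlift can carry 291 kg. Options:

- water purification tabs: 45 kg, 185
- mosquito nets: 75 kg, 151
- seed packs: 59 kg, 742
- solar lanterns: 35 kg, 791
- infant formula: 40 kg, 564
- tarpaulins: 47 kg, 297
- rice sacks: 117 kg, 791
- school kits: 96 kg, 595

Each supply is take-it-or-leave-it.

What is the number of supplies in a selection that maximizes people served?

5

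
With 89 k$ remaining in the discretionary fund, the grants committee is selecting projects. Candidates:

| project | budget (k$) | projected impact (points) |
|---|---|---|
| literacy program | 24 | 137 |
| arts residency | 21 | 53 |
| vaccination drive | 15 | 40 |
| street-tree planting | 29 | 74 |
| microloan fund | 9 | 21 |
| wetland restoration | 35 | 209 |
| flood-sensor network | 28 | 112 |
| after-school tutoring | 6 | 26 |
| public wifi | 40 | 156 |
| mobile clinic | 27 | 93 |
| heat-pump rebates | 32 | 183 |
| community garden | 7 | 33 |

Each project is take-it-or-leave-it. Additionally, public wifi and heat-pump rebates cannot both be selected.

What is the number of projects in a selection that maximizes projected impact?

5

Best achievable projected impact is 472.
microloan fund + wetland restoration + after-school tutoring + heat-pump rebates + community garden hits 472 at 89 k$.
Every optimal selection uses 5 projects.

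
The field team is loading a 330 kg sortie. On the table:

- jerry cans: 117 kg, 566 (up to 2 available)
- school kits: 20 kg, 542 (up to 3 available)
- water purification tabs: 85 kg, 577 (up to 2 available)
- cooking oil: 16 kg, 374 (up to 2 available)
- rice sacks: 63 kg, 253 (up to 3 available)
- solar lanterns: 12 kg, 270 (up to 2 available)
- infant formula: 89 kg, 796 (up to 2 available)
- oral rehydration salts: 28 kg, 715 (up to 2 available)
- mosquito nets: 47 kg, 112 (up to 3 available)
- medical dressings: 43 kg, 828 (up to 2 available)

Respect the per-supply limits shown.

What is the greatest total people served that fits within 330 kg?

Taking the top-ratio supplies first gives 3×school kits + 2×cooking oil + rice sacks + 2×solar lanterns + 2×oral rehydration salts + 2×medical dressings for 6253 (321 kg).
The 87 kg tied up in rice sacks and 2×solar lanterns is better spent on infant formula — total rises to 6256 (323 kg).
The spare 7 kg is too small for any remaining supply, and no exchange beats 6256.

6256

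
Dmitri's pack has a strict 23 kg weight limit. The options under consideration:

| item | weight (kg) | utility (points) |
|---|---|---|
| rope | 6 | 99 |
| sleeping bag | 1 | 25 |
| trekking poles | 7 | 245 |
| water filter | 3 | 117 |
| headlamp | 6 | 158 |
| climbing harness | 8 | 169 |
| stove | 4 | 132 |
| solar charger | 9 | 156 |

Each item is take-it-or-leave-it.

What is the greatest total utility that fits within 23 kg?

688

Ranking by ratio (utility/kg): water filter 39.00, trekking poles 35.00, stove 33.00.
Taking the top-ratio items first gives sleeping bag + trekking poles + water filter + headlamp + stove for 677 (21 kg).
The 6 kg tied up in headlamp is better spent on climbing harness — total rises to 688 (23 kg).
That's the maximum — no swap from here does better than 688.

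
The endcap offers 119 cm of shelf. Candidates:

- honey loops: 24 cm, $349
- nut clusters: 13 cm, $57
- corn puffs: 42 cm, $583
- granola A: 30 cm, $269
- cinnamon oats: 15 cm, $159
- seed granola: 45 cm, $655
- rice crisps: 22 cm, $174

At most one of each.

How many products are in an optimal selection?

3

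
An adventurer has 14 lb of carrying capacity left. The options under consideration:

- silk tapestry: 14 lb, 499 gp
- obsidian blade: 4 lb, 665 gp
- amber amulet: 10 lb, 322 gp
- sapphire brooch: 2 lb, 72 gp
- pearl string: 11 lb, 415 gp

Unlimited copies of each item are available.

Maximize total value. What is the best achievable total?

Ranking by ratio (value/lb): obsidian blade 166.25, pearl string 37.73, sapphire brooch 36.00, silk tapestry 35.64.
Taking 3×obsidian blade + sapphire brooch: 14 lb used, 2067 in value.
Every other selection either busts 14 lb or fails to beat 2067.

2067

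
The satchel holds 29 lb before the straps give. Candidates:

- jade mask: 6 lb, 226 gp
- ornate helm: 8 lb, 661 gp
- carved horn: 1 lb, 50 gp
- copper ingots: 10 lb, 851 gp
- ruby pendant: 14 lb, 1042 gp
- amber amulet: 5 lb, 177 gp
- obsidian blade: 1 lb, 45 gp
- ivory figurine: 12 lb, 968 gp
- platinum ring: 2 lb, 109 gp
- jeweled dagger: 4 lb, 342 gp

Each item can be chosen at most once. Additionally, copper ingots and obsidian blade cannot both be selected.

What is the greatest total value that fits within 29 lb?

Taking carved horn + copper ingots + ivory figurine + platinum ring + jeweled dagger: 29 lb used, 2320 in value.

2320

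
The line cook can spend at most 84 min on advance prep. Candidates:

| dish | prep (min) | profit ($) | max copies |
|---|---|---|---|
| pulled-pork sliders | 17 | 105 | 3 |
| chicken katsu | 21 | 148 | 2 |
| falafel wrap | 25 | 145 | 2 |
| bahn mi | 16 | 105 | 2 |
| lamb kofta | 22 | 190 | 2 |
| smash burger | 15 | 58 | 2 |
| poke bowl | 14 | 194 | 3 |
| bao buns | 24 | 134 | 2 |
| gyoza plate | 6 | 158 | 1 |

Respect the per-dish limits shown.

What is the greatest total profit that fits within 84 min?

By profit per min: gyoza plate 26.33, poke bowl 13.86, lamb kofta 8.64 lead.
Filling by ratio: lamb kofta + 3×poke bowl + gyoza plate for 930, with 14 min left unused.
Dropping lamb kofta frees 22 min; slotting in 2×bahn mi (32 min) lifts the total to 950 at 80 min.
Nothing else within 84 min beats 950.

950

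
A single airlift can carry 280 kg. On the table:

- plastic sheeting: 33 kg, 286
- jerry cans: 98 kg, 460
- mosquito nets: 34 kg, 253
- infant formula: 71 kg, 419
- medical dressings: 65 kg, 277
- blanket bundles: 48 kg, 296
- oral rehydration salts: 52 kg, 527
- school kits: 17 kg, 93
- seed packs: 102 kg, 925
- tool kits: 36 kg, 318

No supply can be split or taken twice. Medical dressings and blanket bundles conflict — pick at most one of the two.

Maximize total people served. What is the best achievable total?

2402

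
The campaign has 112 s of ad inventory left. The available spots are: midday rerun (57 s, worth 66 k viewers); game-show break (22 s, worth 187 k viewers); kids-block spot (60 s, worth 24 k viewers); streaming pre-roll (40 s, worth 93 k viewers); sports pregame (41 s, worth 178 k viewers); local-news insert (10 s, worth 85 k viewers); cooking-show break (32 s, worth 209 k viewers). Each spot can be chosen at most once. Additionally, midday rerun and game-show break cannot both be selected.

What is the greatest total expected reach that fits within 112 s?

659

Taking game-show break + sports pregame + local-news insert + cooking-show break: 105 s used, 659 in expected reach.
An exhaustive check of the 128 subsets confirms 659.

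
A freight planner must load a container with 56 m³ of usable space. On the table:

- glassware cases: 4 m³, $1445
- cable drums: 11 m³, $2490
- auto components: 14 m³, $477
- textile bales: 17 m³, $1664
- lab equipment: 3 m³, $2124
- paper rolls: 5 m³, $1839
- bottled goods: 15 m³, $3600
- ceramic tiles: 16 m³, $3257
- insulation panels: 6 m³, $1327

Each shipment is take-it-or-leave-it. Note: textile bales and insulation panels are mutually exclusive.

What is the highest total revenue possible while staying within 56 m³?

14755

Greedy by ratio would take glassware cases + cable drums + lab equipment + paper rolls + bottled goods + insulation panels: 44 m³ used, total 12825.
The 6 m³ tied up in insulation panels is better spent on ceramic tiles — total rises to 14755 (54 m³).
Runner-up cable drums + lab equipment + paper rolls + bottled goods + ceramic tiles + insulation panels tops out at 14637.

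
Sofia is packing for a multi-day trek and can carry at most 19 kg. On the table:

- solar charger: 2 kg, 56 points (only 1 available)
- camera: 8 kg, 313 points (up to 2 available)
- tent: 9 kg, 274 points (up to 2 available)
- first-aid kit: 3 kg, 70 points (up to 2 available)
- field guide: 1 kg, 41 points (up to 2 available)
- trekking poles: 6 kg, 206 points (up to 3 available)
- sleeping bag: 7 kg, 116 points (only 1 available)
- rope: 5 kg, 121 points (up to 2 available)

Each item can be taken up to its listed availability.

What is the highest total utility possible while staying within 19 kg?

Density check — field guide 41.00, camera 39.12, trekking poles 34.33 are the best per kg.
Taking the top-ratio items first gives 2×camera + 2×field guide for 708 (18 kg).
The 1 kg tied up in field guide is better spent on solar charger — total rises to 723 (19 kg).
That's the maximum — no swap from here does better than 723.

723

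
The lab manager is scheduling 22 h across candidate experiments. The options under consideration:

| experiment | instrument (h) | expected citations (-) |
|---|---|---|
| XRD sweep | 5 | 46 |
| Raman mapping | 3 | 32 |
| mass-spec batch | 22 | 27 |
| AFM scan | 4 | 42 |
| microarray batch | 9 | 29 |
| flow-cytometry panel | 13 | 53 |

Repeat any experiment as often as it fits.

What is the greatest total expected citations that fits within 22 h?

Density check — Raman mapping 10.67, AFM scan 10.50, XRD sweep 9.20, flow-cytometry panel 4.08 are the best per h.
Filling by ratio: 7×Raman mapping for 224, with 1 h left unused.
The 3 h tied up in Raman mapping is better spent on AFM scan — total rises to 234 (22 h).
That's the maximum — no swap from here does better than 234.

234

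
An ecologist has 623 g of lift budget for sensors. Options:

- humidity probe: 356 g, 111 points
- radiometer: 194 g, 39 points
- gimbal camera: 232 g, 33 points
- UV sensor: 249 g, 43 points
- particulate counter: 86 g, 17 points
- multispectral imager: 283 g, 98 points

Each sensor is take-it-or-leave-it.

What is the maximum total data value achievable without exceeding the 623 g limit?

158

Greedy by ratio would take radiometer + particulate counter + multispectral imager: 563 g used, total 154.
Replace radiometer with UV sensor: the trade gains 4 net, giving 158 at 618 g.
Next best is humidity probe + UV sensor at 154 (605 g) — short by 4.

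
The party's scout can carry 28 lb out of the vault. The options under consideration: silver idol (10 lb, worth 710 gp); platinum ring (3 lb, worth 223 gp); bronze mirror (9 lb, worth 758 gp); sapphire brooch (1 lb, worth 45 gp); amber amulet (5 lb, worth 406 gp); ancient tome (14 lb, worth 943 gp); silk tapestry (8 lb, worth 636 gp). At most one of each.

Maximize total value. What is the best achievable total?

Ranking by ratio (value/lb): bronze mirror 84.22, amber amulet 81.20, silk tapestry 79.50, platinum ring 74.33.
Greedy by ratio would take platinum ring + bronze mirror + sapphire brooch + amber amulet + silk tapestry: 26 lb used, total 2068.
Dropping platinum ring and amber amulet frees 8 lb; slotting in silver idol (10 lb) lifts the total to 2149 at 28 lb.

2149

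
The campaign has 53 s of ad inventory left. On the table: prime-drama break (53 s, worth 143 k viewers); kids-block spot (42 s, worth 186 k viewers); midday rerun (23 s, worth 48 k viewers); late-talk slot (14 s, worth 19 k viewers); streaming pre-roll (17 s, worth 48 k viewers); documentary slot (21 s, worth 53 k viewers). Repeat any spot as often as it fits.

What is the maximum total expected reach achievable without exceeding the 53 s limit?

Density check — kids-block spot 4.43, streaming pre-roll 2.82, prime-drama break 2.70 are the best per s.
Taking kids-block spot: 42 s used, 186 in expected reach.
The spare 11 s is too small for any remaining spot, and no exchange beats 186.

186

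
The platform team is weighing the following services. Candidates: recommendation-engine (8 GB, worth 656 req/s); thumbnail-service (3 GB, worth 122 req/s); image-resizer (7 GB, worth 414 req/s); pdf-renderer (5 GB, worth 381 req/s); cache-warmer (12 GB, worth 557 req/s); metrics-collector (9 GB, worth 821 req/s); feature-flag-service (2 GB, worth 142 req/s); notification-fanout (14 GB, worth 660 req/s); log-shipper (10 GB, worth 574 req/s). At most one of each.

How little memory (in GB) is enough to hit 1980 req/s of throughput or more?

Need the lightest bundle worth ≥ 1980.
Taking recommendation-engine + pdf-renderer + metrics-collector + feature-flag-service gives 2000 (≥ 1980) for 24 GB.
No combination under 24 GB hits 1980.

24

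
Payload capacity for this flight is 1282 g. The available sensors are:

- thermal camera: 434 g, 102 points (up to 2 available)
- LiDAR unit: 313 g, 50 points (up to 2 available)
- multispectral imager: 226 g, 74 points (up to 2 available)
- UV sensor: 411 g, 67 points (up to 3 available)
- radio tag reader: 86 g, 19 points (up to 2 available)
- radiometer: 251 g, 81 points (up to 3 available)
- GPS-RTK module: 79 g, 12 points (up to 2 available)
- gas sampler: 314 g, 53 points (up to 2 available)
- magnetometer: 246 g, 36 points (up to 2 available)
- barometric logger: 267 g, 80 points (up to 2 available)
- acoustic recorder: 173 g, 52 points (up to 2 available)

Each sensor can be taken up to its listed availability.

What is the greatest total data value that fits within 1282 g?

Ranking by ratio (data value/g): multispectral imager 0.33, radiometer 0.32, acoustic recorder 0.30, barometric logger 0.30.
The ratio heuristic lands on 2×multispectral imager + 3×radiometer (391) but leaves 77 g idle.
Replace multispectral imager with barometric logger: the trade gains 6 net, giving 397 at 1246 g.

397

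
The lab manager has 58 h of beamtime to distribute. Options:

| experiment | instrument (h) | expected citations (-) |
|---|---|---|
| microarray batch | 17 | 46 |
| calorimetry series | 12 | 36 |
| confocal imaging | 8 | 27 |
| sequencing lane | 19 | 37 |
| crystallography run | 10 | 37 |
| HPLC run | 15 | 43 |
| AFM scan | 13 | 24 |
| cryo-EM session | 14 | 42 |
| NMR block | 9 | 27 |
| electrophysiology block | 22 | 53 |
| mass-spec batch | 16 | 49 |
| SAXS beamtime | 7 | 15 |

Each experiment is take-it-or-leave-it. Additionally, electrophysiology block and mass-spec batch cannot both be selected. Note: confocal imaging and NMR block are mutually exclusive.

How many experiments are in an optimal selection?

4

Optimal total is 175.
For example microarray batch + crystallography run + HPLC run + mass-spec batch achieves it, using 58 h.
Any selection reaching 175 contains exactly 4 experiments.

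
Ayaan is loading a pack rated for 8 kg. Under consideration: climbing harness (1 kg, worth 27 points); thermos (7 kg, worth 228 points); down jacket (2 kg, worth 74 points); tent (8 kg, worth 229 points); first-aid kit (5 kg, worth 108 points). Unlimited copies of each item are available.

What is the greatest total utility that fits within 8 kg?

296

Best packing: 4×down jacket — 8 kg, 296 total.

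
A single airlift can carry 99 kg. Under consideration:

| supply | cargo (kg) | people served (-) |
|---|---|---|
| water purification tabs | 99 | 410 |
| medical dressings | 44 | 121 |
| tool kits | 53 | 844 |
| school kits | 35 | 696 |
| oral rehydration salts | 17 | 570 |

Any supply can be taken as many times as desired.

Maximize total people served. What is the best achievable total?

2850

5×oral rehydration salts uses 85 of the 99 kg and totals 2850.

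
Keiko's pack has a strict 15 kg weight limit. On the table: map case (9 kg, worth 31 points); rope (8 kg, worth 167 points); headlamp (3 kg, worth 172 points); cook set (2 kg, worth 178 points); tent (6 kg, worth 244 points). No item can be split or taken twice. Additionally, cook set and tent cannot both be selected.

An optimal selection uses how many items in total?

3

Optimal total is 517.
rope + headlamp + cook set hits 517 at 13 kg.
Any selection reaching 517 contains exactly 3 items.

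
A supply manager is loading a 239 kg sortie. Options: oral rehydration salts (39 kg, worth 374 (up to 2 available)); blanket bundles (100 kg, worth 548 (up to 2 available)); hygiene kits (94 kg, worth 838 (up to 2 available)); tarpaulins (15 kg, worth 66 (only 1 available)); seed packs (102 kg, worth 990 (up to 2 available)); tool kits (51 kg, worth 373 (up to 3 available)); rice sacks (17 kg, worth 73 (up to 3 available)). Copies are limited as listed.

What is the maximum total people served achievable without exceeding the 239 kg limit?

By people served per kg: seed packs 9.71, oral rehydration salts 9.59, hygiene kits 8.91 lead.
Taking the top-ratio supplies first gives tarpaulins + 2×seed packs + rice sacks for 2119 (236 kg).
Using the slack differently, oral rehydration salts + hygiene kits + seed packs comes to 2202 at 235 kg.
That's the maximum — no swap from here does better than 2202.

2202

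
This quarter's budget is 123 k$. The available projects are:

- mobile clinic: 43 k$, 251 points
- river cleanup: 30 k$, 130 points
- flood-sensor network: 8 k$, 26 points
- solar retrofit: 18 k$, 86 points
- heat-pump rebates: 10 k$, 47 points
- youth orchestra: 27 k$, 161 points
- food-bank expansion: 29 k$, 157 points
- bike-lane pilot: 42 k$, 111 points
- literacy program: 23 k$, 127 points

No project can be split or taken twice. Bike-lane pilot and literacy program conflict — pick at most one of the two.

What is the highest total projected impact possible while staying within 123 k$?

Best packing: mobile clinic + youth orchestra + food-bank expansion + literacy program — 122 k$, 696 total.
The closest alternative, mobile clinic + solar retrofit + heat-pump rebates + youth orchestra + literacy program, reaches only 672.

696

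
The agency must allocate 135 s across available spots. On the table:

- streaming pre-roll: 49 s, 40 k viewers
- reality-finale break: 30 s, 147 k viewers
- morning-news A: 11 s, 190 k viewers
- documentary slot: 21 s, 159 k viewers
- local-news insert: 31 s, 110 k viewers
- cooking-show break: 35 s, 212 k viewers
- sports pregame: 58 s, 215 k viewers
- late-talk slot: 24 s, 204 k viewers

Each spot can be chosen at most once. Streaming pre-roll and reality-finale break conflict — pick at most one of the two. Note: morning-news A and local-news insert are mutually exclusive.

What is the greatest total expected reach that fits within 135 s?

912

Taking reality-finale break + morning-news A + documentary slot + cooking-show break + late-talk slot: 121 s used, 912 in expected reach.
Next best is morning-news A + cooking-show break + sports pregame + late-talk slot at 821 (128 s) — short by 91.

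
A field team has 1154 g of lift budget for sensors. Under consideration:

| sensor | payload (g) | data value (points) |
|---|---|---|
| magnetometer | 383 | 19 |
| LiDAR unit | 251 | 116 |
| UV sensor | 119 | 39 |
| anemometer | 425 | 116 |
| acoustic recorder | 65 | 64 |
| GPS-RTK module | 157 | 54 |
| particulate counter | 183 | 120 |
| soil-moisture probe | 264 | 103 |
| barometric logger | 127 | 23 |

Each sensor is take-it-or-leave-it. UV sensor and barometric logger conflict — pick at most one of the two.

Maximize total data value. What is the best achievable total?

Taking LiDAR unit + UV sensor + acoustic recorder + GPS-RTK module + particulate counter + soil-moisture probe: 1039 g used, 496 in data value.
The closest alternative, LiDAR unit + acoustic recorder + GPS-RTK module + particulate counter + soil-moisture probe + barometric logger, reaches only 480.

496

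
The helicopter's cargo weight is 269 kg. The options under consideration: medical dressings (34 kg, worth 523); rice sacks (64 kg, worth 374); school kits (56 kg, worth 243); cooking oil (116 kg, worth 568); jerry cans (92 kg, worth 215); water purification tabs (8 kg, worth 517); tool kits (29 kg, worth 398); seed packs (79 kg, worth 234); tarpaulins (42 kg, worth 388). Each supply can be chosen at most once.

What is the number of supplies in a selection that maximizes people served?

6

Optimal total is 2443.
For example medical dressings + rice sacks + school kits + water purification tabs + tool kits + tarpaulins achieves it, using 233 kg.
All optima have 6 supplies.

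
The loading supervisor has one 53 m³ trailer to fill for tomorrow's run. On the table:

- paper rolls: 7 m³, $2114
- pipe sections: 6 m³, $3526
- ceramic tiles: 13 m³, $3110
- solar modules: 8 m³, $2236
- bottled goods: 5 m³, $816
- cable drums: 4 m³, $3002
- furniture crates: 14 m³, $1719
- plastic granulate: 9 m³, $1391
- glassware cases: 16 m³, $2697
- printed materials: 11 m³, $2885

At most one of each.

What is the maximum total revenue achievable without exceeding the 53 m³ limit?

16873

Best packing: paper rolls + pipe sections + ceramic tiles + solar modules + cable drums + printed materials — 49 m³, 16873 total.
Every other selection either busts 53 m³ or fails to beat 16873.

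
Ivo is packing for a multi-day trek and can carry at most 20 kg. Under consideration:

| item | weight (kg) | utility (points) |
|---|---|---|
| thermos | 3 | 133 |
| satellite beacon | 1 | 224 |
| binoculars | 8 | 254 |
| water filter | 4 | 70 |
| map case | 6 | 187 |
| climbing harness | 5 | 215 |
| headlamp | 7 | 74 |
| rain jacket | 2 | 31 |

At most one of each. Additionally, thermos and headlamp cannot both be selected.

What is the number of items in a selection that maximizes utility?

Best achievable utility is 880.
For example satellite beacon + binoculars + map case + climbing harness achieves it, using 20 kg.
All optima have 4 items.

4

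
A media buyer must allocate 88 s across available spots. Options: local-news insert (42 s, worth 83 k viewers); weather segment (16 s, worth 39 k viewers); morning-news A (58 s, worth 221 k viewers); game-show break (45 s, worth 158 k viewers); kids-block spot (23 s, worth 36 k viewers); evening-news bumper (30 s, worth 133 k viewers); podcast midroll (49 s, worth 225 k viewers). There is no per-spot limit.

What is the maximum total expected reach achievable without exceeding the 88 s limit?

358

Ranking by ratio (expected reach/s): podcast midroll 4.59, evening-news bumper 4.43, morning-news A 3.81.
Evening-news bumper + podcast midroll uses 79 of the 88 s and totals 358.
The spare 9 s is too small for any remaining spot, and no exchange beats 358.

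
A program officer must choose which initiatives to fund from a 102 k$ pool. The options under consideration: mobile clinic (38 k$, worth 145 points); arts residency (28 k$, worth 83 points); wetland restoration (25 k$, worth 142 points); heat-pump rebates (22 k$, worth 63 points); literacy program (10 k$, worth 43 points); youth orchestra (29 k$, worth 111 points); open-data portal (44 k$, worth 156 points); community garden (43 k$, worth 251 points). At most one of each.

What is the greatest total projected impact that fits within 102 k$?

504

Density check — community garden 5.84, wetland restoration 5.68, literacy program 4.30 are the best per k$.
The ratio heuristic lands on wetland restoration + heat-pump rebates + literacy program + community garden (499) but leaves 2 k$ idle.
Dropping heat-pump rebates and literacy program frees 32 k$; slotting in youth orchestra (29 k$) lifts the total to 504 at 97 k$.
Nothing else within 102 k$ beats 504.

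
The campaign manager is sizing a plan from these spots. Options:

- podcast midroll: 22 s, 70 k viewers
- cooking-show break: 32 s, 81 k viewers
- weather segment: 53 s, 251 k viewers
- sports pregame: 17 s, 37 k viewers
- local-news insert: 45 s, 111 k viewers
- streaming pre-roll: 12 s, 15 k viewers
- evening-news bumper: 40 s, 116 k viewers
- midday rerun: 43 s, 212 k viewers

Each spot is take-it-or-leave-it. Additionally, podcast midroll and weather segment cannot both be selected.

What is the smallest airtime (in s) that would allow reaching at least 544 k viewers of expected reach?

128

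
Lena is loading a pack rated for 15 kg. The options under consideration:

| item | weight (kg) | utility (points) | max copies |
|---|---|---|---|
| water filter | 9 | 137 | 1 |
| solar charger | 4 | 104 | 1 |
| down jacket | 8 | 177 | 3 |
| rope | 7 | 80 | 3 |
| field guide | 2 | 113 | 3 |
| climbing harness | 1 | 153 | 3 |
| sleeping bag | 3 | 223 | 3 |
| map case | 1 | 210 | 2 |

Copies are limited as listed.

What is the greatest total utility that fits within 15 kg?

Greedy by ratio would take 3×climbing harness + 3×sleeping bag + 2×map case: 14 kg used, total 1548.
Dropping sleeping bag frees 3 kg; slotting in 2×field guide (4 kg) lifts the total to 1551 at 15 kg.

1551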